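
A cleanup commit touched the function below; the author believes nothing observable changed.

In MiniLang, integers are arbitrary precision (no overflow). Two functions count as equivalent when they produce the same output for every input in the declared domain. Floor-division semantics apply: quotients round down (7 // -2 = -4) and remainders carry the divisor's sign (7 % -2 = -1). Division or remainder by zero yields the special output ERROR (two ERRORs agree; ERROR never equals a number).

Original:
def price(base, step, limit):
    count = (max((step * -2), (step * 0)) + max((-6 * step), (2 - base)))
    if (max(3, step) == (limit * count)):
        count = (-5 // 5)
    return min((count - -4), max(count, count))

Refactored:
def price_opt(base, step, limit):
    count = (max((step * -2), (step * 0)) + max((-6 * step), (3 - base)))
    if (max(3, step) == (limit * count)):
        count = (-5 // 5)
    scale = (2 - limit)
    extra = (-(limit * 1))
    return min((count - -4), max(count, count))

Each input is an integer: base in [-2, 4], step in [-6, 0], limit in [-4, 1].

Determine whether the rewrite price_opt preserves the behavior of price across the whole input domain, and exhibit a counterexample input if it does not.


Input base=-2, step=0, limit=-4: 4 from price versus 5 from price_opt.
verdict: not equivalent; witness: base=-2, step=0, limit=-4


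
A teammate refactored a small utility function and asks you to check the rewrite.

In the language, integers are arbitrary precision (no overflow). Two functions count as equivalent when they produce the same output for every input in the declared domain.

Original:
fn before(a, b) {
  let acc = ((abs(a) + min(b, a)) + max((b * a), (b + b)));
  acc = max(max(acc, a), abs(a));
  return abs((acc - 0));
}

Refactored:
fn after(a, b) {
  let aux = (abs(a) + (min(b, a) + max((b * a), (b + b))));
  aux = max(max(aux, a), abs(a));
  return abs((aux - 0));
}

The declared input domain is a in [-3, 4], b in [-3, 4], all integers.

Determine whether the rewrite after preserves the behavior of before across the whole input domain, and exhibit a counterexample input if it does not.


Behavior is preserved: although local variable names differ, the outputs never diverge.
Tracing a=2, b=4: before: acc := 12 | acc := 12 | result 12 | after: aux := 12 | aux := 12 | result 12 — matching result 12.
Every one of the 64 inputs gives matching results.
verdict: equivalent


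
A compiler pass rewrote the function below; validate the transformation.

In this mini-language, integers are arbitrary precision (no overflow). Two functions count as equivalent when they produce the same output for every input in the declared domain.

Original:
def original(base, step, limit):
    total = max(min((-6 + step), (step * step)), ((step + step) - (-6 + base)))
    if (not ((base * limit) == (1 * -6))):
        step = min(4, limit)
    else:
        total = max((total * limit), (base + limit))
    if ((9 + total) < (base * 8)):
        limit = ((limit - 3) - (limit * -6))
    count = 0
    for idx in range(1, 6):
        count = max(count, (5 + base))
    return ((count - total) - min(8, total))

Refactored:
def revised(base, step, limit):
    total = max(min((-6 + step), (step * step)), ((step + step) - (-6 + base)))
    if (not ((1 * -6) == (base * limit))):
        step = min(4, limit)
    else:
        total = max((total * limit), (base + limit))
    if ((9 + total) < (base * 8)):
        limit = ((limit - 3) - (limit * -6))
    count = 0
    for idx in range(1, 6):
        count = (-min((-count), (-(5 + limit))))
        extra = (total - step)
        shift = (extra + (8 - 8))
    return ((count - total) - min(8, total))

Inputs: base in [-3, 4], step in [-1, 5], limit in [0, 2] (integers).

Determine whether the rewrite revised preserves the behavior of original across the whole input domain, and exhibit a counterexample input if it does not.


Try base=-3, step=-1, limit=0.
original: total becomes 7; next (not ((base * limit) == (1 * -6))) evaluates to true; next step becomes 0; next ((9 + total) < (base * 8)) evaluates to false; next count becomes 0; next at idx=1:; next count becomes 2; next at idx=2:; next count becomes 2; next at idx=3:; next count becomes 2; next at idx=4:; next count becomes 2; next at idx=5:; next count becomes 2; next final value -12
revised: total becomes 7; next (not ((1 * -6) == (base * limit))) evaluates to true; next step becomes 0; next ((9 + total) < (base * 8)) evaluates to false; next count becomes 0; next at idx=1:; next count becomes 5; next extra becomes 7; next shift becomes 7; next at idx=2:; next count becomes 5; next extra becomes 7; next shift becomes 7; next at idx=3:; next count becomes 5; next extra becomes 7; next shift becomes 7; next at idx=4:; next count becomes 5; next extra becomes 7; next shift becomes 7; next at idx=5:; next count becomes 5; next extra becomes 7; next shift becomes 7; next final value -9
-12 and -9 differ, so these are not the same function on this domain.
verdict: not equivalent; witness: base=-3, step=-1, limit=0


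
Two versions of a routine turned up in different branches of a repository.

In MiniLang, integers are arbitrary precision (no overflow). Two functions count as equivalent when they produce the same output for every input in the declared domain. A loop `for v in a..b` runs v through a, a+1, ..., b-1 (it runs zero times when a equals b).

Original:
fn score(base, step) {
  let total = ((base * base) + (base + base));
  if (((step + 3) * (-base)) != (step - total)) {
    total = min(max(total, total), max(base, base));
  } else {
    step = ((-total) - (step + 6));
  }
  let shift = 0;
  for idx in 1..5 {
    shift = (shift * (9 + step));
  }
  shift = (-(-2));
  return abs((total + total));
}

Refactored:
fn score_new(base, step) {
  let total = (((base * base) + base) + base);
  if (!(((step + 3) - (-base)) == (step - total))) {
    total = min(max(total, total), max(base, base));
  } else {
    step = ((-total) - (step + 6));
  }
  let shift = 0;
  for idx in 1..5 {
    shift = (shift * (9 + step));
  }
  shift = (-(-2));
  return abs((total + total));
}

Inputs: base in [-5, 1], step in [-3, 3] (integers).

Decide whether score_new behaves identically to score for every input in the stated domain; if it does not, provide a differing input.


Consider the input base=1, step=0.
score: total=3, then (((step + 3) * (-base)) != (step - total)) is false, then step=-9, then shift=0, then (idx=1), then shift=0, then (idx=2), then shift=0, then (idx=3), then shift=0, then (idx=4), then shift=0, then shift=2, then returns 6
score_new: total=3, then (!(((step + 3) - (-base)) == (step - total))) is true, then total=1, then shift=0, then (idx=1), then shift=0, then (idx=2), then shift=0, then (idx=3), then shift=0, then (idx=4), then shift=0, then shift=2, then returns 2
6 and 2 differ, so these are not the same function on this domain.
verdict: not equivalent; witness: base=1, step=0


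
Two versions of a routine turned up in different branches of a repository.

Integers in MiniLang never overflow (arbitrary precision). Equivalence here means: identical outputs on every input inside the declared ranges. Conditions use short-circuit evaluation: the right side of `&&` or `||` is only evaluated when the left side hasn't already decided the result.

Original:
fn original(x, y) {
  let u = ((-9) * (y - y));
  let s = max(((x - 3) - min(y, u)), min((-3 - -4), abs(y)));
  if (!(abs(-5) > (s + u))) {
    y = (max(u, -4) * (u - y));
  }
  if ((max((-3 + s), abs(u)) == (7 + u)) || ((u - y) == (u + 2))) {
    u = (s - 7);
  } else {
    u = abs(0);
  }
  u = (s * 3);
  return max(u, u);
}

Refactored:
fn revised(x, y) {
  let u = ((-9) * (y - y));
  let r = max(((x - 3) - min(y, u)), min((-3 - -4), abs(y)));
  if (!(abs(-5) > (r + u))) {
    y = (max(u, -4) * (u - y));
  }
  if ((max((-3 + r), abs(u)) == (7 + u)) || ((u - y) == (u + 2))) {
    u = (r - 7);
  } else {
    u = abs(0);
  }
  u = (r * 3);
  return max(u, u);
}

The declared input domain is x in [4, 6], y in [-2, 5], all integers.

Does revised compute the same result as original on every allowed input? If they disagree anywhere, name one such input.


Comparing the listings, the differences include: local variable names differ.
One worked example (x=5, y=5) — original: u=0, then s=2, then (!(abs(-5) > (s + u))) is false, then ((max((-3 + s), abs(u)) == (7 + u)) || ((u - y) == (u + 2))) is false, then u=0, then u=6, then returns 6; revised: u=0, then r=2, then (!(abs(-5) > (r + u))) is false, then ((max((-3 + r), abs(u)) == (7 + u)) || ((u - y) == (u + 2))) is false, then u=0, then u=6, then returns 6; agreement on 6.
Sweeping the whole domain (24 inputs) finds no disagreement.
verdict: equivalent


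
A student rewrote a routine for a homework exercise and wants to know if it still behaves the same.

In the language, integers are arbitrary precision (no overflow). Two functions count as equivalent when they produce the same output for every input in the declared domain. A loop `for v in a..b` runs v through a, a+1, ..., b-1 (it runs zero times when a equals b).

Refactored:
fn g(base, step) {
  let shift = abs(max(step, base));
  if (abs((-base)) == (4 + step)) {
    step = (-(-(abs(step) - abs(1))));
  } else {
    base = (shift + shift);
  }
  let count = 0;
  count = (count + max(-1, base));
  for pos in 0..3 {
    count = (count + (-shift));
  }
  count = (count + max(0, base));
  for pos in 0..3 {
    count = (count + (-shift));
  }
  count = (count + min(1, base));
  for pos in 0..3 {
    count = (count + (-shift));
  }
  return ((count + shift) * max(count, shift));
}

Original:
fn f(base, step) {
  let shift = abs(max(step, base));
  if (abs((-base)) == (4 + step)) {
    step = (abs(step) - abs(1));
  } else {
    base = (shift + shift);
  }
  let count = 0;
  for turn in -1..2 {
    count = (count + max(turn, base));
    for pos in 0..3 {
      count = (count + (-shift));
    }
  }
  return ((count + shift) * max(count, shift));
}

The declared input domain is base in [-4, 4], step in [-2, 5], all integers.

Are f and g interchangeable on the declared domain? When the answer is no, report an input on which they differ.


Evaluate both at base=-4, step=-2.
f: shift := 2 | (abs((-base)) == (4 + step)): false | base := 4 | count := 0 | iter turn=-1: | count := 4 | iter pos=0: | count := 2 | iter pos=1: | count := 0 | iter pos=2: | count := -2 | iter turn=0: | count := 2 | iter pos=0: | count := 0 | iter pos=1: | count := -2 | iter pos=2: | count := -4 | iter turn=1: | count := 0 | iter pos=0: | count := -2 | iter pos=1: | count := -4 | iter pos=2: | count := -6 | result -8
g: shift := 2 | (abs((-base)) == (4 + step)): false | base := 4 | count := 0 | count := 4 | iter pos=0: | count := 2 | iter pos=1: | count := 0 | iter pos=2: | count := -2 | count := 2 | iter pos=0: | count := 0 | iter pos=1: | count := -2 | iter pos=2: | count := -4 | count := -3 | iter pos=0: | count := -5 | iter pos=1: | count := -7 | iter pos=2: | count := -9 | result -14
-8 != -14, so the rewrite changes behavior.
verdict: not equivalent; witness: base=-4, step=-2


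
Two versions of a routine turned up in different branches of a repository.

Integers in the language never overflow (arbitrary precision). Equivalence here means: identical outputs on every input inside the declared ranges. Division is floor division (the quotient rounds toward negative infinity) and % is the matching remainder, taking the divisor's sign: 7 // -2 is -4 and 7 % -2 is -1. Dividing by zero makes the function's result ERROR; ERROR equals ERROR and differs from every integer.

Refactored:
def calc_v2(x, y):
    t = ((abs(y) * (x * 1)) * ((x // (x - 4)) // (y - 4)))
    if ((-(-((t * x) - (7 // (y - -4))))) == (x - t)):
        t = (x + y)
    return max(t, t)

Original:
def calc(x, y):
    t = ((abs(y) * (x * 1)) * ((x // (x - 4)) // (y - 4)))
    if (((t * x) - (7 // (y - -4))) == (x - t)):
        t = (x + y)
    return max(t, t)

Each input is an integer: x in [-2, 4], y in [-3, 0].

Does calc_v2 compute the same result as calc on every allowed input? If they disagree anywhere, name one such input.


Equivalent — the differences include same computation, different form, yet no declared input distinguishes the two.
Spot check at x=3, y=-1 — calc: t=0, then (((t * x) - (7 // (y - -4))) == (x - t)) is false, then returns 0. calc_v2: t=0, then ((-(-((t * x) - (7 // (y - -4))))) == (x - t)) is false, then returns 0. Both give 0.
Checked all 28 inputs in the declared domain: the outputs agree on every one.
verdict: equivalent


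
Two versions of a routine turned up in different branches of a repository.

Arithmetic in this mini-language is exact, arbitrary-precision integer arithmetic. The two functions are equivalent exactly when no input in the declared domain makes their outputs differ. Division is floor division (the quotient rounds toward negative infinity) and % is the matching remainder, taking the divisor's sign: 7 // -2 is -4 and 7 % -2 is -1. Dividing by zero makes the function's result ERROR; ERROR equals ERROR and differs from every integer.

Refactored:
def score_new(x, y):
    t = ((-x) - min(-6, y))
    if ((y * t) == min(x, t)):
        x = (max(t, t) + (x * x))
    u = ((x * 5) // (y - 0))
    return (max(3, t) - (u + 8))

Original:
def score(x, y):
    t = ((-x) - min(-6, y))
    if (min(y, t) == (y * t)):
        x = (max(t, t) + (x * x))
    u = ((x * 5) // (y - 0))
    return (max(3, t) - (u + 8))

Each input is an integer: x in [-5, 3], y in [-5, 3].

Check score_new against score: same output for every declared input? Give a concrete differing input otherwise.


Evaluate both at x=3, y=1.
score: t := 3 | (min(y, t) == (y * t)): false | u := 15 | result -20
score_new: t := 3 | ((y * t) == min(x, t)): true | x := 12 | u := 60 | result -65
-20 vs -65 — the two versions disagree here.
verdict: not equivalent; witness: x=3, y=1


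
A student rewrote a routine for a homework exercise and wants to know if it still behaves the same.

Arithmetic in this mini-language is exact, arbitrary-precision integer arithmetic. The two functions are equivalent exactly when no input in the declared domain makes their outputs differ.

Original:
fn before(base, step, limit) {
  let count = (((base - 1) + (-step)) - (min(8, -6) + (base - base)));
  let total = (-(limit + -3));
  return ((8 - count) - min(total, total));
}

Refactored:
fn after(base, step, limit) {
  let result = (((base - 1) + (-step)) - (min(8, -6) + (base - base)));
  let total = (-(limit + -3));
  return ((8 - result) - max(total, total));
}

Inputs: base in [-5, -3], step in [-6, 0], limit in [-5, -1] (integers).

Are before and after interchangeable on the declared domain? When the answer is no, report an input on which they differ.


Equivalent. Although `min(total, total)` became `max(total, total)`, no input in the stated domain can expose it.
Checked all 105 inputs in the declared domain: the outputs agree on every one.
Spot check at base=-3, step=0, limit=-5 — before: count := 2 | total := 8 | result -2. after: result := 2 | total := 8 | result -2. Both give -2.
verdict: equivalent


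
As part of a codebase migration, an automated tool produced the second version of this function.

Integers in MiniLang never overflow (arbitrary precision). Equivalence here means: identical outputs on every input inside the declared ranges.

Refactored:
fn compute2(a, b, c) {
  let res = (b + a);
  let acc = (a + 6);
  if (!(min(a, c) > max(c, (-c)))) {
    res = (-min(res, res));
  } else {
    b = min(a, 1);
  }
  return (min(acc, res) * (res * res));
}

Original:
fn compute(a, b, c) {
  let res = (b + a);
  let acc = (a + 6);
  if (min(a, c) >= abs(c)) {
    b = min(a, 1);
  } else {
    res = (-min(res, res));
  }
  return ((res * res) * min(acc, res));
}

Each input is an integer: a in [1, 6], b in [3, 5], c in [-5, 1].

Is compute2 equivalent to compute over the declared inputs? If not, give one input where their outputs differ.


These are not equivalent — on a=1, b=3, c=0 the outputs split (64 vs -64).
compute: res becomes 4; next acc becomes 7; next (min(a, c) >= abs(c)) evaluates to true; next b becomes 1; next final value 64
compute2: res becomes 4; next acc becomes 7; next (!(min(a, c) > max(c, (-c)))) evaluates to true; next res becomes -4; next final value -64
verdict: not equivalent; witness: a=1, b=3, c=0


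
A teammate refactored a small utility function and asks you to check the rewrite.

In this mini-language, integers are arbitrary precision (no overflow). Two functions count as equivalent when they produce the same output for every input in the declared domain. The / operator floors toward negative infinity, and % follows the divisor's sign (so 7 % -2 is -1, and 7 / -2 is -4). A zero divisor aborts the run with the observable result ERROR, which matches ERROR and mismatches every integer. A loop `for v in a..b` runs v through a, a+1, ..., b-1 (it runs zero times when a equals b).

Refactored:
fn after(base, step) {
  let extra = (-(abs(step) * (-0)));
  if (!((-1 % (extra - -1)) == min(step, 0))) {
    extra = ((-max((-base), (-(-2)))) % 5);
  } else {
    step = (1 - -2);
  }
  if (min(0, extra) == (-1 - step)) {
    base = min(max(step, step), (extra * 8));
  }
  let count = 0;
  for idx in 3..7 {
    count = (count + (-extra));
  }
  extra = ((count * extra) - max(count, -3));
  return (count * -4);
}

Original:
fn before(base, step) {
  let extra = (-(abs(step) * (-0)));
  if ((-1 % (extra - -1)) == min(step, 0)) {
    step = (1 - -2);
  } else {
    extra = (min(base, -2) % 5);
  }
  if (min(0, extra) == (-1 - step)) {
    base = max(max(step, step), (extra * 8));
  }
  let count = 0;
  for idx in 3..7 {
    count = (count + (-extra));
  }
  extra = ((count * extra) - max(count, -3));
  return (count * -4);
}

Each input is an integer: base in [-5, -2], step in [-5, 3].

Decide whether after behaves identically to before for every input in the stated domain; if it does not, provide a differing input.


The suspicious edit (`max(max(step, step), (extra * 8))` became `min(max(step, step), (extra * 8))`) never changes the result for any input inside the declared domain; all 36 inputs agree.
verdict: equivalent


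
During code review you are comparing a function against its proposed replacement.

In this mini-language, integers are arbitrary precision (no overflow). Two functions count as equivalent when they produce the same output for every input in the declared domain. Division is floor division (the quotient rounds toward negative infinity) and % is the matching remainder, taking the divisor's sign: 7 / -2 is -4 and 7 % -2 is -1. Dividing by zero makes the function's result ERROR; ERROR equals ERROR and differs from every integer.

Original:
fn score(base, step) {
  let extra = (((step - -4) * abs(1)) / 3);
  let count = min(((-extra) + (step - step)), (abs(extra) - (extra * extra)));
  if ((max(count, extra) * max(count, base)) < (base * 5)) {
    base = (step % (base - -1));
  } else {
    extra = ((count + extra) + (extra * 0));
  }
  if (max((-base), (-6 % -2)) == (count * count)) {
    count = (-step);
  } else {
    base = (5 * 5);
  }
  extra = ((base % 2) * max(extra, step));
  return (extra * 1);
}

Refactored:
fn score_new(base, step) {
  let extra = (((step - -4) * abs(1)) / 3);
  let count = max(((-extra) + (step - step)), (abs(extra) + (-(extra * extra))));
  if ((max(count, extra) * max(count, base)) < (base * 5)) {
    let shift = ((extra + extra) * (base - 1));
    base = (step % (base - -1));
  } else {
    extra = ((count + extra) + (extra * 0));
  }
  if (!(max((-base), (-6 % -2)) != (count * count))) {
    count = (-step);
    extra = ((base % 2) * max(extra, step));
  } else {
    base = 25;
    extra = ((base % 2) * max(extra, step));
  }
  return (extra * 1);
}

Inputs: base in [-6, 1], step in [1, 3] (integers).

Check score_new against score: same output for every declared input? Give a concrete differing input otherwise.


Consider the input base=0, step=1.
score: extra = 1; count = -1; ((max(count, extra) * max(count, base)) < (base * 5)) -> false; extra = 0; (max((-base), (-6 % -2)) == (count * count)) -> false; base = 25; extra = 1; return 1
score_new: extra = 1; count = 0; ((max(count, extra) * max(count, base)) < (base * 5)) -> false; extra = 1; (!(max((-base), (-6 % -2)) != (count * count))) -> true; count = -1; extra = 0; return 0
1 != 0, so the rewrite changes behavior.
verdict: not equivalent; witness: base=0, step=1


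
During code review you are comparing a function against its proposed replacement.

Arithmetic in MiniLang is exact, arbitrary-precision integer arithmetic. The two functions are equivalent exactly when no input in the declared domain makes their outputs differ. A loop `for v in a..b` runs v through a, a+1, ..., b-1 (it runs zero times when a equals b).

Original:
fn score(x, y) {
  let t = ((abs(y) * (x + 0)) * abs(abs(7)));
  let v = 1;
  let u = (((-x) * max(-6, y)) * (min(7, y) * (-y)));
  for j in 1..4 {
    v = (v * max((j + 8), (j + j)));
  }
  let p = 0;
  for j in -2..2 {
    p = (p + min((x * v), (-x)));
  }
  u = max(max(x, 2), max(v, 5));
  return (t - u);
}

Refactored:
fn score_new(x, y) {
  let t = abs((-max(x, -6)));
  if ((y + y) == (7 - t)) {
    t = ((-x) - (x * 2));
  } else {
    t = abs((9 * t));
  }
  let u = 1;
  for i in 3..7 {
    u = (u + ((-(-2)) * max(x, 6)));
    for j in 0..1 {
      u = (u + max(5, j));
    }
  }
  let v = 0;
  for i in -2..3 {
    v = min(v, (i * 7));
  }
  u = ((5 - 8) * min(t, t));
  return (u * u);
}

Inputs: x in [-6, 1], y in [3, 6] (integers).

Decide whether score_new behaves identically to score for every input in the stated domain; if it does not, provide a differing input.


The rewrite breaks on x=-6, y=3, where the results are -1116 and 26244.
score: t := -126 | v := 1 | u := -162 | iter j=1: | v := 9 | iter j=2: | v := 90 | iter j=3: | v := 990 | p := 0 | iter j=-2: | p := -5940 | iter j=-1: | p := -11880 | iter j=0: | p := -17820 | iter j=1: | p := -23760 | u := 990 | result -1116
score_new: t := 6 | ((y + y) == (7 - t)): false | t := 54 | u := 1 | iter i=3: | u := 13 | iter j=0: | u := 18 | iter i=4: | u := 30 | iter j=0: | u := 35 | iter i=5: | u := 47 | iter j=0: | u := 52 | iter i=6: | u := 64 | iter j=0: | u := 69 | v := 0 | iter i=-2: | v := -14 | iter i=-1: | v := -14 | iter i=0: | v := -14 | iter i=1: | v := -14 | iter i=2: | v := -14 | u := -162 | result 26244
verdict: not equivalent; witness: x=-6, y=3


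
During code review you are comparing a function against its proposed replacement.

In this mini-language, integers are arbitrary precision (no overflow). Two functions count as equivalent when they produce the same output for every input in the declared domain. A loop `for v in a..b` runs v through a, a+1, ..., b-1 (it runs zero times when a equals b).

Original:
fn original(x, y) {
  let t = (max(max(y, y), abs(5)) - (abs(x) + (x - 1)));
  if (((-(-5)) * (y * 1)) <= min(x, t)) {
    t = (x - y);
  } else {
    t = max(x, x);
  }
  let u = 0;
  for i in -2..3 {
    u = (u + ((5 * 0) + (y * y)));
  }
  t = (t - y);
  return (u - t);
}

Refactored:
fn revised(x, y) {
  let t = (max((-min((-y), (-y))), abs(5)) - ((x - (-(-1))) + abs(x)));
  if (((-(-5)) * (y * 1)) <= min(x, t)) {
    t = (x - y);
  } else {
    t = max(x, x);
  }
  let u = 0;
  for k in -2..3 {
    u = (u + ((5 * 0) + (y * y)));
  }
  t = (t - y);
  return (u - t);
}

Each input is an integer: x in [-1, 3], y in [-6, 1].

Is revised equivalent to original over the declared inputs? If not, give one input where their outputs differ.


The two are interchangeable: local variable names differ, and min/max/abs usage differs, and every declared input agrees.
Spot check at x=2, y=-1 — original: t := 2 | (((-(-5)) * (y * 1)) <= min(x, t)): true | t := 3 | u := 0 | iter i=-2: | u := 1 | iter i=-1: | u := 2 | iter i=0: | u := 3 | iter i=1: | u := 4 | iter i=2: | u := 5 | t := 4 | result 1. revised: t := 2 | (((-(-5)) * (y * 1)) <= min(x, t)): true | t := 3 | u := 0 | iter k=-2: | u := 1 | iter k=-1: | u := 2 | iter k=0: | u := 3 | iter k=1: | u := 4 | iter k=2: | u := 5 | t := 4 | result 1. Both give 1.
An exhaustive pass over the 40 declared inputs shows identical outputs.
verdict: equivalent


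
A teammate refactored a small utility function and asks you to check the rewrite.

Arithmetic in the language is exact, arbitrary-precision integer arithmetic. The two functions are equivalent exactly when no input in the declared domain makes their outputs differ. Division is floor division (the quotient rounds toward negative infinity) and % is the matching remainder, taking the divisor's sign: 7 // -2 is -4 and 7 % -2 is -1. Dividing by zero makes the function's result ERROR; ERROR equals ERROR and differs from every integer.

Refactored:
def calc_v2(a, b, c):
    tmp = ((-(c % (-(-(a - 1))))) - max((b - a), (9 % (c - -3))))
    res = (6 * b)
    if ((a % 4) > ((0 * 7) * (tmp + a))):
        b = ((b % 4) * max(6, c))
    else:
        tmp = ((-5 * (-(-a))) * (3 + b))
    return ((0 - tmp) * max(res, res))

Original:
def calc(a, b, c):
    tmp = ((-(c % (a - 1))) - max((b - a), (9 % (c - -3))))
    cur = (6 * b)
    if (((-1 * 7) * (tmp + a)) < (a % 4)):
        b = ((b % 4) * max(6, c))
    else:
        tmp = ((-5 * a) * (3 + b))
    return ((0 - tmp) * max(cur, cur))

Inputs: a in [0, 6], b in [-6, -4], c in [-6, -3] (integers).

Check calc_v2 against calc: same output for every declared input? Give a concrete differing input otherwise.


Input a=0, b=-6, c=-5: 36 from calc versus 0 from calc_v2.
verdict: not equivalent; witness: a=0, b=-6, c=-5


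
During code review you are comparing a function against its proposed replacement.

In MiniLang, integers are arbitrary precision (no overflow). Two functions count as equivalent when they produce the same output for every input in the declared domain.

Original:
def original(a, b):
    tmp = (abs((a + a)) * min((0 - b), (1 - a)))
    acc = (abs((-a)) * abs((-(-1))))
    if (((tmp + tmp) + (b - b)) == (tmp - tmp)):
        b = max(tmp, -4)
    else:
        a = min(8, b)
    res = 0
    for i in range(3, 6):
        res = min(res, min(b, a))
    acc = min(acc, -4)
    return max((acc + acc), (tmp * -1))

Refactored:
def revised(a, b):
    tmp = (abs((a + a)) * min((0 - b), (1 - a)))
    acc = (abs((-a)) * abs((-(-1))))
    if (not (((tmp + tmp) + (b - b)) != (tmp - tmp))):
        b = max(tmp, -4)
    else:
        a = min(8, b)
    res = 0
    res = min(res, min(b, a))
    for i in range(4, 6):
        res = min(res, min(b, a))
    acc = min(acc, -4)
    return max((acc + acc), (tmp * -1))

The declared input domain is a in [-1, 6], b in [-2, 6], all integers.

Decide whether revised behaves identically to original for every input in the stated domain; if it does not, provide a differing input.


The two are interchangeable: statement counts differ, and comparison usage differs, and min/max/abs usage differs, and loop structure differs, and boolean connective usage differs, and every declared input agrees.
One worked example (a=0, b=-2) — original: tmp becomes 0; next acc becomes 0; next (((tmp + tmp) + (b - b)) == (tmp - tmp)) evaluates to true; next b becomes 0; next res becomes 0; next at i=3:; next res becomes 0; next at i=4:; next res becomes 0; next at i=5:; next res becomes 0; next acc becomes -4; next final value 0; revised: tmp becomes 0; next acc becomes 0; next (not (((tmp + tmp) + (b - b)) != (tmp - tmp))) evaluates to true; next b becomes 0; next res becomes 0; next res becomes 0; next at i=4:; next res becomes 0; next at i=5:; next res becomes 0; next acc becomes -4; next final value 0; agreement on 0.
Checked all 72 inputs in the declared domain: the outputs agree on every one.
verdict: equivalent


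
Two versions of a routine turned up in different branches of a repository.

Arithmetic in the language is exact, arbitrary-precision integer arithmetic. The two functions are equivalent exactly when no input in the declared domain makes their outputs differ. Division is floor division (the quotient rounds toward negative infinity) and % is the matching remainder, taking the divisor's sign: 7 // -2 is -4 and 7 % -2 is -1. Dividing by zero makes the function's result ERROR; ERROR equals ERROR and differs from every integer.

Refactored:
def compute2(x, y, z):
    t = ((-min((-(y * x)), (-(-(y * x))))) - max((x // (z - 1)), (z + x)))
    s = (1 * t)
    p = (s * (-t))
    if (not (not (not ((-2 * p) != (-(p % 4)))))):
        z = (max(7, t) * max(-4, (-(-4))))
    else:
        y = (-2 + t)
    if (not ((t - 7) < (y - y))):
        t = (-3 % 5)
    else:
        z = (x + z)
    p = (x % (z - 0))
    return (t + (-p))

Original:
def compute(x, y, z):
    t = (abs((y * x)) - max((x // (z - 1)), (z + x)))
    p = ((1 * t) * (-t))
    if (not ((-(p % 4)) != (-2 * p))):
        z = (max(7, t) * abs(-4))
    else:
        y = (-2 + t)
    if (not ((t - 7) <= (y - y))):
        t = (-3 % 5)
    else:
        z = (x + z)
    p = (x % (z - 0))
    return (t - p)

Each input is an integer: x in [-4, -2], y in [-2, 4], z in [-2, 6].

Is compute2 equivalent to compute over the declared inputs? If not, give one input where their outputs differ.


The rewrite breaks on x=-4, y=-2, z=-2, where the results are 11 and 2.
compute: t := 7 | p := -49 | (not ((-(p % 4)) != (-2 * p))): false | y := 5 | (not ((t - 7) <= (y - y))): false | z := -6 | p := -4 | result 11
compute2: t := 7 | s := 7 | p := -49 | (not (not (not ((-2 * p) != (-(p % 4)))))): false | y := 5 | (not ((t - 7) < (y - y))): true | t := 2 | p := 0 | result 2
verdict: not equivalent; witness: x=-4, y=-2, z=-2


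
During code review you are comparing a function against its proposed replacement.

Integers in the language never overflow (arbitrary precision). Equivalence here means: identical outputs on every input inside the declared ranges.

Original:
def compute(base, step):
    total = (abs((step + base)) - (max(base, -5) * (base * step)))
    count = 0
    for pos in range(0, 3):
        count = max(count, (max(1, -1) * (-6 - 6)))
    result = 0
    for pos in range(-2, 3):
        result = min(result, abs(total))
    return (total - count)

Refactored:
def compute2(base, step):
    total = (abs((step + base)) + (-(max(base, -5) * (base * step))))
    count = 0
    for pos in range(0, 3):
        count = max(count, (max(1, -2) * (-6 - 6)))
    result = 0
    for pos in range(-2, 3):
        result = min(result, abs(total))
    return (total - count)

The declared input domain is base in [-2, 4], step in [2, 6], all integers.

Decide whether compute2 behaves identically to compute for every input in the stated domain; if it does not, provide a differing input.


The suspicious edit (`-1` became `-2`) never changes the result for any input inside the declared domain.
As a probe, take base=4, step=5: compute runs total := -71 | count := 0 | iter pos=0: | count := 0 | iter pos=1: | count := 0 | iter pos=2: | count := 0 | result := 0 | iter pos=-2: | result := 0 | iter pos=-1: | result := 0 | iter pos=0: | result := 0 | iter pos=1: | result := 0 | iter pos=2: | result := 0 | result -71; compute2 runs total := -71 | count := 0 | iter pos=0: | count := 0 | iter pos=1: | count := 0 | iter pos=2: | count := 0 | result := 0 | iter pos=-2: | result := 0 | iter pos=-1: | result := 0 | iter pos=0: | result := 0 | iter pos=1: | result := 0 | iter pos=2: | result := 0 | result -71; both end at -71.
Sweeping the whole domain (35 inputs) finds no disagreement.
verdict: equivalent


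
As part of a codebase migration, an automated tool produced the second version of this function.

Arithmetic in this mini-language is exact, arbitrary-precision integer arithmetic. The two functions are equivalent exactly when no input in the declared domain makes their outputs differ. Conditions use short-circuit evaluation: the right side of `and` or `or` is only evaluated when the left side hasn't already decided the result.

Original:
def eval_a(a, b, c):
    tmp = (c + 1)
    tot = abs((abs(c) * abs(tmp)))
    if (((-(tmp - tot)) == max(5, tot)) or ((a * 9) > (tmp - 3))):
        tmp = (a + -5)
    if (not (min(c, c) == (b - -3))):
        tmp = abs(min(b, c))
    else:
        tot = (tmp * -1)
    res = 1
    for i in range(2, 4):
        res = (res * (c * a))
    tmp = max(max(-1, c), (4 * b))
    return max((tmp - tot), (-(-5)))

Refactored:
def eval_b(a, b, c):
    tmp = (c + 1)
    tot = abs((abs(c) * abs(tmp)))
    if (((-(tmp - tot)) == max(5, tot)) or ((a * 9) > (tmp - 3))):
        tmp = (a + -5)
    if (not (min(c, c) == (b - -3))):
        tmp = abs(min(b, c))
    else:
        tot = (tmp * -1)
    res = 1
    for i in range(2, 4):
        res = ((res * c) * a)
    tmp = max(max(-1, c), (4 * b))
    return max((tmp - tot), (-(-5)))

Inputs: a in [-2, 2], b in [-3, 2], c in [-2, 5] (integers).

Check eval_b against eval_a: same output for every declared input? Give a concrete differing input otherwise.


Differences: same computation, different form — yet all 240 inputs agree.
verdict: equivalent


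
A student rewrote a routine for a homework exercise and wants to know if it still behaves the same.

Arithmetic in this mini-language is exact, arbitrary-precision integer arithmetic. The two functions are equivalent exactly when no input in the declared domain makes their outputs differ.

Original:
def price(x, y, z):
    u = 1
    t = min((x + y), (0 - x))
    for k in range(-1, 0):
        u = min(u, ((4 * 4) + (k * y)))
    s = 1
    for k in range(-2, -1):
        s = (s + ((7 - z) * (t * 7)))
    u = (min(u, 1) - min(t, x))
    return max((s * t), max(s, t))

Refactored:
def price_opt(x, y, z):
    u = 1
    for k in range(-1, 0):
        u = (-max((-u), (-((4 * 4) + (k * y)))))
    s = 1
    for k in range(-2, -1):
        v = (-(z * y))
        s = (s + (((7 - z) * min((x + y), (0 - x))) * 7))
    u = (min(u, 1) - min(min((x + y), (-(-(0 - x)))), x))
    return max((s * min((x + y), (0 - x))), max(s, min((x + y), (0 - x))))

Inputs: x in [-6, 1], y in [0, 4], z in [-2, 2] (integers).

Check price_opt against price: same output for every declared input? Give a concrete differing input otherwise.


This is a faithful refactor — constant usage differs, and min/max/abs usage differs, and arithmetic usage differs, and local variable names differ, but the computed results match everywhere.
Tracing x=-4, y=2, z=2: price: u becomes 1; next t becomes -2; next at k=-1:; next u becomes 1; next s becomes 1; next at k=-2:; next s becomes -69; next u becomes 5; next final value 138 | price_opt: u becomes 1; next at k=-1:; next u becomes 1; next s becomes 1; next at k=-2:; next v becomes -4; next s becomes -69; next u becomes 5; next final value 138 — matching result 138.
Across all 200 domain points the two functions coincide.
verdict: equivalent


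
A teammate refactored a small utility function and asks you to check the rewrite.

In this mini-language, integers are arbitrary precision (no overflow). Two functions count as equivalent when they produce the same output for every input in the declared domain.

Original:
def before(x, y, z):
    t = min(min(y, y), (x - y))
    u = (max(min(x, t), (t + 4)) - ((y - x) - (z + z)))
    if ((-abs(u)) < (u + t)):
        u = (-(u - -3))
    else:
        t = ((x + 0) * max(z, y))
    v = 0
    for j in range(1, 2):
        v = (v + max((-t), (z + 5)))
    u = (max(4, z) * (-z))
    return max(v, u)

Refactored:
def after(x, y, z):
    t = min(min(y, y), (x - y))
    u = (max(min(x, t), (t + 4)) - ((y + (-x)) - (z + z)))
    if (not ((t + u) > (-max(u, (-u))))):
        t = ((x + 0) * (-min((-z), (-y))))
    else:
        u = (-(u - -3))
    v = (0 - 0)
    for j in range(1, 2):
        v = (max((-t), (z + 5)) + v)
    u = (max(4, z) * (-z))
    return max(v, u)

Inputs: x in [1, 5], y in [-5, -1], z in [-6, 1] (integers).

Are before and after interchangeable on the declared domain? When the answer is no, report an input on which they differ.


Changes here: arithmetic usage differs; boolean connective usage differs; comparison usage differs; constant usage differs; min/max/abs usage differs; the full 200-point sweep finds no disagreement.
verdict: equivalent


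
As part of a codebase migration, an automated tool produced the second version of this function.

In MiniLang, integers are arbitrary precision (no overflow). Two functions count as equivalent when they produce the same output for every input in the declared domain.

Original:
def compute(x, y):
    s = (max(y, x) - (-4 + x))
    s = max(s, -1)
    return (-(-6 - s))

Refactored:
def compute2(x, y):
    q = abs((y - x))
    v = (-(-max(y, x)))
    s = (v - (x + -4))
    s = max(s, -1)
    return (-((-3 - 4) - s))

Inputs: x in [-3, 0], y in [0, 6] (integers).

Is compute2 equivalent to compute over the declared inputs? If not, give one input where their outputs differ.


At x=-3, y=0: compute gives 13, compute2 gives 14.
verdict: not equivalent; witness: x=-3, y=0


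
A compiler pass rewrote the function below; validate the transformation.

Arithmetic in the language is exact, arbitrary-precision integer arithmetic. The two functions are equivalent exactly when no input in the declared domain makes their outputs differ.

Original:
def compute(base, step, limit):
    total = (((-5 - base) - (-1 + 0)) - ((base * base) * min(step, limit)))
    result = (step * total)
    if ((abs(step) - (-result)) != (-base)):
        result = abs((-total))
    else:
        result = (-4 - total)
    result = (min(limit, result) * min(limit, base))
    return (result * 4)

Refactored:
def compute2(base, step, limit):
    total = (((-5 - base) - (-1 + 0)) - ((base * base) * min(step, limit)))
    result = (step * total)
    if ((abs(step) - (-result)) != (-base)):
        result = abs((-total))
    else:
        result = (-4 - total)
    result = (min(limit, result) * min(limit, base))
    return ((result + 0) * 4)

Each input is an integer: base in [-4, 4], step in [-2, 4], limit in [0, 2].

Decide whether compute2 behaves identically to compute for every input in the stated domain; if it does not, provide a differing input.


Comparing the listings, the differences include: constant usage differs, arithmetic usage differs.
As a probe, take base=4, step=-2, limit=2: compute runs total becomes 24; next result becomes -48; next ((abs(step) - (-result)) != (-base)) evaluates to true; next result becomes 24; next result becomes 4; next final value 16; compute2 runs total becomes 24; next result becomes -48; next ((abs(step) - (-result)) != (-base)) evaluates to true; next result becomes 24; next result becomes 4; next final value 16; both end at 16.
Checked all 189 inputs in the declared domain: the outputs agree on every one.
verdict: equivalent


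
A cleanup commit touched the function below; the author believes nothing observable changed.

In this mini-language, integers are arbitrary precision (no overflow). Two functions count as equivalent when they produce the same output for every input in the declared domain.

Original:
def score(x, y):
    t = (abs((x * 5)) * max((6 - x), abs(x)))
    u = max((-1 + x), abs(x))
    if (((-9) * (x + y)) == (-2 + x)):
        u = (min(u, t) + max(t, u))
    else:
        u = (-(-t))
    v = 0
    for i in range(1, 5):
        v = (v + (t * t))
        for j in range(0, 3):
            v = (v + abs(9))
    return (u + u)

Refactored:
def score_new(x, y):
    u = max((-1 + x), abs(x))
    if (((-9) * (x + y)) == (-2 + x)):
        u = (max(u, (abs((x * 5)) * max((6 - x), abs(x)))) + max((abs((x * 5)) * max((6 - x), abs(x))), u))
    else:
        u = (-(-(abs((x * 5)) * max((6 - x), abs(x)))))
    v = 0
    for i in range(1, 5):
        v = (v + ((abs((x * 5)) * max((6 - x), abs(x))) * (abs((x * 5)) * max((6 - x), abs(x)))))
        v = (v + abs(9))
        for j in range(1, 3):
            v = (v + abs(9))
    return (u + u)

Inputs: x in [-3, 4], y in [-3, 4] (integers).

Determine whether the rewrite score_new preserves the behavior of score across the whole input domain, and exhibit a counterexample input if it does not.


These are not equivalent — on x=2, y=-2 the outputs split (84 vs 160).
score: t=40, then u=2, then (((-9) * (x + y)) == (-2 + x)) is true, then u=42, then v=0, then (i=1), then v=1600, then (j=0), then v=1609, then (j=1), then v=1618, then (j=2), then v=1627, then (i=2), then v=3227, then (j=0), then v=3236, then (j=1), then v=3245, then (j=2), then v=3254, then (i=3), then v=4854, then (j=0), then v=4863, then (j=1), then v=4872, then (j=2), then v=4881, then (i=4), then v=6481, then (j=0), then v=6490, then (j=1), then v=6499, then (j=2), then v=6508, then returns 84
score_new: u=2, then (((-9) * (x + y)) == (-2 + x)) is true, then u=80, then v=0, then (i=1), then v=1600, then v=1609, then (j=1), then v=1618, then (j=2), then v=1627, then (i=2), then v=3227, then v=3236, then (j=1), then v=3245, then (j=2), then v=3254, then (i=3), then v=4854, then v=4863, then (j=1), then v=4872, then (j=2), then v=4881, then (i=4), then v=6481, then v=6490, then (j=1), then v=6499, then (j=2), then v=6508, then returns 160
verdict: not equivalent; witness: x=2, y=-2
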